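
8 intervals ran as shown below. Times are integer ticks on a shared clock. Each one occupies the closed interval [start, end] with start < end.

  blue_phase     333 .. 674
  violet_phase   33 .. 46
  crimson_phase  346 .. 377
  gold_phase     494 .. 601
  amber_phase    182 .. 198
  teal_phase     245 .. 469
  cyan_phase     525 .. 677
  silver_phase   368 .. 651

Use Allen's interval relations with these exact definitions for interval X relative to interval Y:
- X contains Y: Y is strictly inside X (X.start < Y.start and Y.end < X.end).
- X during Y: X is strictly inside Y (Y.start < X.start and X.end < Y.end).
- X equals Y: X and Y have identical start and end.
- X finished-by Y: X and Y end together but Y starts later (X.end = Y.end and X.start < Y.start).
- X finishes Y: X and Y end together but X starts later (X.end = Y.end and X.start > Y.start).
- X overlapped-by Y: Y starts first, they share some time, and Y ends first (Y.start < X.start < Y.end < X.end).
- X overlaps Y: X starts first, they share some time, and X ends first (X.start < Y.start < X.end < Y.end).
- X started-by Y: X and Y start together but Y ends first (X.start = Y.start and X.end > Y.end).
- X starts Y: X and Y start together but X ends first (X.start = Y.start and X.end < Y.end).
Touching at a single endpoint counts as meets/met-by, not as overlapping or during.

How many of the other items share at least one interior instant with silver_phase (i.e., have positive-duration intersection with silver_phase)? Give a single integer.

Target silver_phase = [368, 651].
amber_phase [182, 198] → before → no.
blue_phase [333, 674] → contains → counts.
crimson_phase [346, 377] → overlaps → counts.
cyan_phase [525, 677] → overlapped-by → counts.
gold_phase [494, 601] → during → counts.
teal_phase [245, 469] → overlaps → counts.
violet_phase [33, 46] → before → no.
Total: 5.

5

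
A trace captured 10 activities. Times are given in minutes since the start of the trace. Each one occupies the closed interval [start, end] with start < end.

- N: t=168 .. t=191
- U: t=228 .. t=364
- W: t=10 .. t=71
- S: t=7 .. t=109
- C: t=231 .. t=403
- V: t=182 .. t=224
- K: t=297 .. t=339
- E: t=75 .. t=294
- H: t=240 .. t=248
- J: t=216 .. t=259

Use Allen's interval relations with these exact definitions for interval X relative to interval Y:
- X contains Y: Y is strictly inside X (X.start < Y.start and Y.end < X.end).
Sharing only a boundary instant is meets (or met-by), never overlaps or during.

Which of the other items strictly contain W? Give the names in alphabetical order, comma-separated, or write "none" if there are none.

S

Target W = [t=10, t=71].
C [t=231, t=403] → after → no.
E [t=75, t=294] → after → no.
H [t=240, t=248] → after → no.
J [t=216, t=259] → after → no.
K [t=297, t=339] → after → no.
N [t=168, t=191] → after → no.
S [t=7, t=109] → contains → yes.
U [t=228, t=364] → after → no.
V [t=182, t=224] → after → no.
Result: S.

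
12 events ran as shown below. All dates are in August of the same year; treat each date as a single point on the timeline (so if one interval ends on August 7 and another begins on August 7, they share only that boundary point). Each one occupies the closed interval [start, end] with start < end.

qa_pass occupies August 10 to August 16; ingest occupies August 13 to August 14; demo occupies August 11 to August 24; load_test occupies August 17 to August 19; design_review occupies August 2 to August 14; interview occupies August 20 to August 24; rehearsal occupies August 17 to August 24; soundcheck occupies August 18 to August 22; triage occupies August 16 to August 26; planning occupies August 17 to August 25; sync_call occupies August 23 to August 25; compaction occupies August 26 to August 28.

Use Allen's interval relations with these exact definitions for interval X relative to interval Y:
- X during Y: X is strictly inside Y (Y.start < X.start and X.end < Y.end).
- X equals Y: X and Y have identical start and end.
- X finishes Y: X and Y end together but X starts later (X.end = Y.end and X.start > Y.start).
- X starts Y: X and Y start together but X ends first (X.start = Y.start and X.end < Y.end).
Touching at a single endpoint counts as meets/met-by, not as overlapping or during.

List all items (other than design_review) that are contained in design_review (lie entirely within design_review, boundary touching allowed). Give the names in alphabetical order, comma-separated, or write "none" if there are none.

ingest

Target design_review = [August 2, August 14].
compaction [August 26, August 28] → after → no.
demo [August 11, August 24] → overlapped-by → no.
ingest [August 13, August 14] → finishes → yes.
interview [August 20, August 24] → after → no.
load_test [August 17, August 19] → after → no.
planning [August 17, August 25] → after → no.
qa_pass [August 10, August 16] → overlapped-by → no.
rehearsal [August 17, August 24] → after → no.
soundcheck [August 18, August 22] → after → no.
sync_call [August 23, August 25] → after → no.
triage [August 16, August 26] → after → no.
Result: ingest.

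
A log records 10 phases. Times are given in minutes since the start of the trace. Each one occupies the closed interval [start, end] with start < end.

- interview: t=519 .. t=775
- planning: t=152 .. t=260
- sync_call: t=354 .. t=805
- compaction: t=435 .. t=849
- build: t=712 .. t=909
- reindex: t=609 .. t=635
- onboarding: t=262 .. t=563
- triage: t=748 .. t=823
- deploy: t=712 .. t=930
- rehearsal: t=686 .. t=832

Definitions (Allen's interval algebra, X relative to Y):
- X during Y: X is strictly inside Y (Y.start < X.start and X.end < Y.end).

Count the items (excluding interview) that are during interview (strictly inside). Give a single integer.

1

Target interview = [t=519, t=775].
build [t=712, t=909] → overlapped-by → no.
compaction [t=435, t=849] → contains → no.
deploy [t=712, t=930] → overlapped-by → no.
onboarding [t=262, t=563] → overlaps → no.
planning [t=152, t=260] → before → no.
rehearsal [t=686, t=832] → overlapped-by → no.
reindex [t=609, t=635] → during → counts.
sync_call [t=354, t=805] → contains → no.
triage [t=748, t=823] → overlapped-by → no.
Total: 1.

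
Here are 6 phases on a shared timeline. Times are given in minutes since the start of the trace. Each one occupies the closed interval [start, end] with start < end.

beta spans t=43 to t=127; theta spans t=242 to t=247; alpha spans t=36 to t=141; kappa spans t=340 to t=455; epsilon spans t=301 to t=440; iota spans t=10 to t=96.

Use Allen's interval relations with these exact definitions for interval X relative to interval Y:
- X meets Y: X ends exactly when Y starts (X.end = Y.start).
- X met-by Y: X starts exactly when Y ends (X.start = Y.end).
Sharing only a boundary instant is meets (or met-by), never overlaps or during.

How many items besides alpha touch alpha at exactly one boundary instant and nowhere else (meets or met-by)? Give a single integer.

0

Target alpha = [t=36, t=141].
beta [t=43, t=127] → during → no.
epsilon [t=301, t=440] → after → no.
iota [t=10, t=96] → overlaps → no.
kappa [t=340, t=455] → after → no.
theta [t=242, t=247] → after → no.
Total: 0.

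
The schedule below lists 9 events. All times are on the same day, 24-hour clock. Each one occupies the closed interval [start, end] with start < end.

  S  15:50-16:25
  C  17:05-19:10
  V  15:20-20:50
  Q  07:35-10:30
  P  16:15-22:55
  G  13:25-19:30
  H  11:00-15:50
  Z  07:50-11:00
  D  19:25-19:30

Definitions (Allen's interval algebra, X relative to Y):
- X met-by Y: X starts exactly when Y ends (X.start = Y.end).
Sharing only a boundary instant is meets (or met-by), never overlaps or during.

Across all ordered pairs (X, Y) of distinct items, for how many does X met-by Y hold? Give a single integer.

Checking all 72 ordered pairs for relation 'met-by'; matching pairs in alphabetical order:
(H, Z): H met-by Z ✓
(S, H): S met-by H ✓
Count: 2.

2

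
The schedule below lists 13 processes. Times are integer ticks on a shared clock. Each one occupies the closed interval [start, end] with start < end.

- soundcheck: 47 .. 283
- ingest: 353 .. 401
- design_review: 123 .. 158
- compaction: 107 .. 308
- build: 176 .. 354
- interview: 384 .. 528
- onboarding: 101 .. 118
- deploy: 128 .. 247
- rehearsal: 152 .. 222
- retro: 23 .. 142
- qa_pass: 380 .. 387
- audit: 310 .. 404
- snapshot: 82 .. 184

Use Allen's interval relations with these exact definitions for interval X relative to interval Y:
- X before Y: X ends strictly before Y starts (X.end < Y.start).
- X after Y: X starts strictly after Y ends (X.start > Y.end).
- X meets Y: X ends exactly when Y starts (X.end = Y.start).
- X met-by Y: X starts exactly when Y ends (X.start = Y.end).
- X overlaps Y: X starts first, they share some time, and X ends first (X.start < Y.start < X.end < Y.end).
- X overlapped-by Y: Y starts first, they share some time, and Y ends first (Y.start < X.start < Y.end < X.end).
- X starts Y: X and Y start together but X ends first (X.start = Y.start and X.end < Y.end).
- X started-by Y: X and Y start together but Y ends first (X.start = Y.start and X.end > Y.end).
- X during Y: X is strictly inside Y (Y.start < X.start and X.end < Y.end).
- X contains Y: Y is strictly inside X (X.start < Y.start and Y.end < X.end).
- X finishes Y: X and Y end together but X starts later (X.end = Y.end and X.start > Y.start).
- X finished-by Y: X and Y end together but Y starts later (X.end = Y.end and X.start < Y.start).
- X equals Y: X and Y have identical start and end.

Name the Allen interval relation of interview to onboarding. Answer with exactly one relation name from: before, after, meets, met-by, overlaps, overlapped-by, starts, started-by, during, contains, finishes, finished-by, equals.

after

interview = [384, 528]; onboarding = [101, 118].
Compare endpoints: interview.start > onboarding.start, interview.start > onboarding.end, interview.end > onboarding.start, interview.end > onboarding.end.
That pattern is 'after'.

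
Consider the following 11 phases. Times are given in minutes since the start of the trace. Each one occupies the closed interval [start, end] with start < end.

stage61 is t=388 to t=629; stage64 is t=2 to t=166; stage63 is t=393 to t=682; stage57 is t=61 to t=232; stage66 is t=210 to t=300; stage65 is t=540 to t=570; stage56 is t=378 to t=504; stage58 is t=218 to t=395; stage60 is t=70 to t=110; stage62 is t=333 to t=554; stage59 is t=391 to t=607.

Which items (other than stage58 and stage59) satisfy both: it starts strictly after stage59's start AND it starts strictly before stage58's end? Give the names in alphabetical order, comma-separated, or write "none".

stage63

Conditions: its start is strictly after stage59's start (X.start > t=391) AND its start is strictly before stage58's end (X.start < t=395).
stage56: start t=378 > t=391? ✗; start t=378 < t=395? ✓ → no.
stage57: start t=61 > t=391? ✗; start t=61 < t=395? ✓ → no.
stage60: start t=70 > t=391? ✗; start t=70 < t=395? ✓ → no.
stage61: start t=388 > t=391? ✗; start t=388 < t=395? ✓ → no.
stage62: start t=333 > t=391? ✗; start t=333 < t=395? ✓ → no.
stage63: start t=393 > t=391? ✓; start t=393 < t=395? ✓ → yes.
stage64: start t=2 > t=391? ✗; start t=2 < t=395? ✓ → no.
stage65: start t=540 > t=391? ✓; start t=540 < t=395? ✗ → no.
stage66: start t=210 > t=391? ✗; start t=210 < t=395? ✓ → no.
Result: stage63.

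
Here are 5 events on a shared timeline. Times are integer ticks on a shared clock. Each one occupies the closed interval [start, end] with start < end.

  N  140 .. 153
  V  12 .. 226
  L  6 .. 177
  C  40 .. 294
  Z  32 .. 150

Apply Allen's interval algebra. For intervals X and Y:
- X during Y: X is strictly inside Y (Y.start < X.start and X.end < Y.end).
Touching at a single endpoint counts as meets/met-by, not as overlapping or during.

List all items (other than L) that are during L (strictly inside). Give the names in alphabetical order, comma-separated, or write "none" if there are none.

Target L = [6, 177].
C [40, 294] → overlapped-by → no.
N [140, 153] → during → yes.
V [12, 226] → overlapped-by → no.
Z [32, 150] → during → yes.
Result: N, Z.

N, Z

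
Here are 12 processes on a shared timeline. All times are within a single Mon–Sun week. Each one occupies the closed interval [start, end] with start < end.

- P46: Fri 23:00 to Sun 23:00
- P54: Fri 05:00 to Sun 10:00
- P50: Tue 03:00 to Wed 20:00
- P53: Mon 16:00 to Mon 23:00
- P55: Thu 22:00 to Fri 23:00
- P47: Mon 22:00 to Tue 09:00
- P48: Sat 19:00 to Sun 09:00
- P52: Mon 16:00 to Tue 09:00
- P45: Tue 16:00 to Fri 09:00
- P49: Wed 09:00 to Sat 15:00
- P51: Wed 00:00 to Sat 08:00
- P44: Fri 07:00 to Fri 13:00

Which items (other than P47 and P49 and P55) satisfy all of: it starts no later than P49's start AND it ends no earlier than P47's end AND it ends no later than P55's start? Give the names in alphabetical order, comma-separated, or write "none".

P50, P52

Conditions: its start is no later than P49's start (X.start <= Wed 09:00) AND its end is no earlier than P47's end (X.end >= Tue 09:00) AND its end is no later than P55's start (X.end <= Thu 22:00).
P44: start Fri 07:00 <= Wed 09:00? ✗; end Fri 13:00 >= Tue 09:00? ✓; end Fri 13:00 <= Thu 22:00? ✗ → no.
P45: start Tue 16:00 <= Wed 09:00? ✓; end Fri 09:00 >= Tue 09:00? ✓; end Fri 09:00 <= Thu 22:00? ✗ → no.
P46: start Fri 23:00 <= Wed 09:00? ✗; end Sun 23:00 >= Tue 09:00? ✓; end Sun 23:00 <= Thu 22:00? ✗ → no.
P48: start Sat 19:00 <= Wed 09:00? ✗; end Sun 09:00 >= Tue 09:00? ✓; end Sun 09:00 <= Thu 22:00? ✗ → no.
P50: start Tue 03:00 <= Wed 09:00? ✓; end Wed 20:00 >= Tue 09:00? ✓; end Wed 20:00 <= Thu 22:00? ✓ → yes.
P51: start Wed 00:00 <= Wed 09:00? ✓; end Sat 08:00 >= Tue 09:00? ✓; end Sat 08:00 <= Thu 22:00? ✗ → no.
P52: start Mon 16:00 <= Wed 09:00? ✓; end Tue 09:00 >= Tue 09:00? ✓; end Tue 09:00 <= Thu 22:00? ✓ → yes.
P53: start Mon 16:00 <= Wed 09:00? ✓; end Mon 23:00 >= Tue 09:00? ✗; end Mon 23:00 <= Thu 22:00? ✓ → no.
P54: start Fri 05:00 <= Wed 09:00? ✗; end Sun 10:00 >= Tue 09:00? ✓; end Sun 10:00 <= Thu 22:00? ✗ → no.
Result: P50, P52.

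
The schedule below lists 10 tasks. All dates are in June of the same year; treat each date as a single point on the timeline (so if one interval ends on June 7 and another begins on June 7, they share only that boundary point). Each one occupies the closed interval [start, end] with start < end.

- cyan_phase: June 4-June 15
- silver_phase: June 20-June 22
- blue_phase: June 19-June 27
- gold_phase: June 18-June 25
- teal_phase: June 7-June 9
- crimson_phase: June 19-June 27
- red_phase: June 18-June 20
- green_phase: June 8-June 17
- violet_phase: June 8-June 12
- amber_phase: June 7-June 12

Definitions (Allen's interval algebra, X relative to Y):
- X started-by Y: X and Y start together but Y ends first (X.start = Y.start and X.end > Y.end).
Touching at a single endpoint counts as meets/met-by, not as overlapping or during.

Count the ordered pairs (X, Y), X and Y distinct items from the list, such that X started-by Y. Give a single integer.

3

Checking all 90 ordered pairs for relation 'started-by'; matching pairs in alphabetical order:
(amber_phase, teal_phase): amber_phase started-by teal_phase ✓
(gold_phase, red_phase): gold_phase started-by red_phase ✓
(green_phase, violet_phase): green_phase started-by violet_phase ✓
Count: 3.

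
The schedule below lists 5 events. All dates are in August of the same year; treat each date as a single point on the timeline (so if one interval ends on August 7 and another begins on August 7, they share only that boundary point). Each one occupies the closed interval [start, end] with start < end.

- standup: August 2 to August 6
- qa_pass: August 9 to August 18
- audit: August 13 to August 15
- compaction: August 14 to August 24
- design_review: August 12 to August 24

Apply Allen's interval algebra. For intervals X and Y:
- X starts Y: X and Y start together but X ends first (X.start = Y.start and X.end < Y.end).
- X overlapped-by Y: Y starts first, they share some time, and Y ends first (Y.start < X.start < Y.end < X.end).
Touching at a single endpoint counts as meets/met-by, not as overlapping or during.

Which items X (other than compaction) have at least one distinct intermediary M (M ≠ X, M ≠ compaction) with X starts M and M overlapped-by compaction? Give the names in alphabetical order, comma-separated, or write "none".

Target compaction = [August 14, August 24].
Intermediaries M with M overlapped-by compaction: none.
Union: none.

none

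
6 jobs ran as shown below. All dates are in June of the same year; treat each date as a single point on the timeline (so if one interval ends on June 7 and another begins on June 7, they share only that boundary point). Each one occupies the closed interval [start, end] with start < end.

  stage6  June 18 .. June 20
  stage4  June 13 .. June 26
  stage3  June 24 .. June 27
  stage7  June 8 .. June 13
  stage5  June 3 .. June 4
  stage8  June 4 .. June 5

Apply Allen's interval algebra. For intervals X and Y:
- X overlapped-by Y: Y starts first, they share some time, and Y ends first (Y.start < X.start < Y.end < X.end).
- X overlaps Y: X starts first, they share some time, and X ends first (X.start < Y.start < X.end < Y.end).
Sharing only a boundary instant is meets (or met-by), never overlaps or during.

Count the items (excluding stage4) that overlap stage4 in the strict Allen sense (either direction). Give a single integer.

Target stage4 = [June 13, June 26].
stage3 [June 24, June 27] → overlapped-by → counts.
stage5 [June 3, June 4] → before → no.
stage6 [June 18, June 20] → during → no.
stage7 [June 8, June 13] → meets → no.
stage8 [June 4, June 5] → before → no.
Total: 1.

1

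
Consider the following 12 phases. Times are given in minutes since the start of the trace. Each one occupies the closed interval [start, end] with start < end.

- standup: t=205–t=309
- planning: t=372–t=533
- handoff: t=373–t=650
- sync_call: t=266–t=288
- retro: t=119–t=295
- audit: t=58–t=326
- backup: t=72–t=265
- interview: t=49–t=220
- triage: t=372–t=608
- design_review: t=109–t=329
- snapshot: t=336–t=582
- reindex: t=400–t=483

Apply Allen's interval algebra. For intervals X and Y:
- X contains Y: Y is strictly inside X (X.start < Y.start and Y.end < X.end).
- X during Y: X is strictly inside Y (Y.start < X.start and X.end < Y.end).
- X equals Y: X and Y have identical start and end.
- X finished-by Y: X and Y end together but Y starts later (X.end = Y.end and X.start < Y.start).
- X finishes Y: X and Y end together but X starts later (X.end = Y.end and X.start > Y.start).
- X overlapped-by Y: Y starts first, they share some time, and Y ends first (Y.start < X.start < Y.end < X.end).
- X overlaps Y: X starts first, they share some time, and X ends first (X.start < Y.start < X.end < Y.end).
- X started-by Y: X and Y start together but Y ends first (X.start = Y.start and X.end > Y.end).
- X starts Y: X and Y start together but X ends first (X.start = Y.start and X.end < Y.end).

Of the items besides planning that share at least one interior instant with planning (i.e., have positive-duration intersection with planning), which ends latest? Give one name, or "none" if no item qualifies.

Target planning = [t=372, t=533].
audit [t=58, t=326] → before → excluded.
backup [t=72, t=265] → before → excluded.
design_review [t=109, t=329] → before → excluded.
handoff [t=373, t=650] → overlapped-by → candidate.
interview [t=49, t=220] → before → excluded.
reindex [t=400, t=483] → during → candidate.
retro [t=119, t=295] → before → excluded.
snapshot [t=336, t=582] → contains → candidate.
standup [t=205, t=309] → before → excluded.
sync_call [t=266, t=288] → before → excluded.
triage [t=372, t=608] → started-by → candidate.
Among candidates, latest end is t=650 → handoff.

handoff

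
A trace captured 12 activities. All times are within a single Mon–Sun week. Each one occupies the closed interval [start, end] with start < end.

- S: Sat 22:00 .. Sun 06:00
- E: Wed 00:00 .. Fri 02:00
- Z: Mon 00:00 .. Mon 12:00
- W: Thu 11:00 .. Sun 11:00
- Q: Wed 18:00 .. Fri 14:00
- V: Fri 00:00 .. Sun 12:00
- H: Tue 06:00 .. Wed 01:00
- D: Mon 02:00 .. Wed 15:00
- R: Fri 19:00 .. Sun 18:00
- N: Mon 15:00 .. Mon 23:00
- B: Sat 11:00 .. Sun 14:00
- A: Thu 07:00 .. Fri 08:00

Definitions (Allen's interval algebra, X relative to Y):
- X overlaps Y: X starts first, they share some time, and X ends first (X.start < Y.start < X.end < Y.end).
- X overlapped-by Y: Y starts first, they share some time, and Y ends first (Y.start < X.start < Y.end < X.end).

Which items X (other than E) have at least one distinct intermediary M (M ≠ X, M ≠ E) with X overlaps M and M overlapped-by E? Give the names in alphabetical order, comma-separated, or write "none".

Target E = [Wed 00:00, Fri 02:00].
Intermediaries M with M overlapped-by E: A, Q, V, W.
Via A — items with X overlaps A: none.
Via Q — items with X overlaps Q: none.
Via V — items with X overlaps V: A, Q, W.
Via W — items with X overlaps W: A, Q.
Union: A, Q, W.

A, Q, W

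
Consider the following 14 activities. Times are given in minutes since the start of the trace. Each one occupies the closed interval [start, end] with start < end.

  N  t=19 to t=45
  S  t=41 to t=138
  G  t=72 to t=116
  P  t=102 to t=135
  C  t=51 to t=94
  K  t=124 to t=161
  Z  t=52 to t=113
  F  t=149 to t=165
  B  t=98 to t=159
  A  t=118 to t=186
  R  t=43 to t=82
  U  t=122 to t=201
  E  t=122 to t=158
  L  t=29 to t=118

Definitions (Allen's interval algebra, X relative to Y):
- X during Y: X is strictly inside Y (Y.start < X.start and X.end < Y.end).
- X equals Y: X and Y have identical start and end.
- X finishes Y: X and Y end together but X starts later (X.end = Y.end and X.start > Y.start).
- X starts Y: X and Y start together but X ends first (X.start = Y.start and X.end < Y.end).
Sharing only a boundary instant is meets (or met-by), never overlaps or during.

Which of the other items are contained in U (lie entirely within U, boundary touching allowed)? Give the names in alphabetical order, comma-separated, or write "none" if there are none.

E, F, K

Target U = [t=122, t=201].
A [t=118, t=186] → overlaps → no.
B [t=98, t=159] → overlaps → no.
C [t=51, t=94] → before → no.
E [t=122, t=158] → starts → yes.
F [t=149, t=165] → during → yes.
G [t=72, t=116] → before → no.
K [t=124, t=161] → during → yes.
L [t=29, t=118] → before → no.
N [t=19, t=45] → before → no.
P [t=102, t=135] → overlaps → no.
R [t=43, t=82] → before → no.
S [t=41, t=138] → overlaps → no.
Z [t=52, t=113] → before → no.
Result: E, F, K.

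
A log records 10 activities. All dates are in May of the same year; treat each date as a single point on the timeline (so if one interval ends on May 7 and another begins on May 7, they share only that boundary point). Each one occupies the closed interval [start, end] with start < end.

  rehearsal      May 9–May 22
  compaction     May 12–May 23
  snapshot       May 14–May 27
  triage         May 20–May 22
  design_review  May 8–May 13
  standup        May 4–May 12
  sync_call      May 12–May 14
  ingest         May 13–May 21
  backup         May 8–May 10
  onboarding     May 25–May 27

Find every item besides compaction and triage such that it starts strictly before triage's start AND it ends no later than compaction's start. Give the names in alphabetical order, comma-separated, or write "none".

backup, standup

Conditions: its start is strictly before triage's start (X.start < May 20) AND its end is no later than compaction's start (X.end <= May 12).
backup: start May 8 < May 20? ✓; end May 10 <= May 12? ✓ → yes.
design_review: start May 8 < May 20? ✓; end May 13 <= May 12? ✗ → no.
ingest: start May 13 < May 20? ✓; end May 21 <= May 12? ✗ → no.
onboarding: start May 25 < May 20? ✗; end May 27 <= May 12? ✗ → no.
rehearsal: start May 9 < May 20? ✓; end May 22 <= May 12? ✗ → no.
snapshot: start May 14 < May 20? ✓; end May 27 <= May 12? ✗ → no.
standup: start May 4 < May 20? ✓; end May 12 <= May 12? ✓ → yes.
sync_call: start May 12 < May 20? ✓; end May 14 <= May 12? ✗ → no.
Result: backup, standup.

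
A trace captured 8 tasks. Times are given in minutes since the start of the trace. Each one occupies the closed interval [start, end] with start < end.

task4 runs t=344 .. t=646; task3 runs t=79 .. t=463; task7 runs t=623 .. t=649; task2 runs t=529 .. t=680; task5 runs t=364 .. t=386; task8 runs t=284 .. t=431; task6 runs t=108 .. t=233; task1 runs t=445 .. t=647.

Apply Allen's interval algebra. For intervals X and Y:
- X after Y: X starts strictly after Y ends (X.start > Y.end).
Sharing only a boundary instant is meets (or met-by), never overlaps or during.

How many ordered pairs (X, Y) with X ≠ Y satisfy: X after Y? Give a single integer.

14

Checking all 56 ordered pairs for relation 'after'; matching pairs in alphabetical order:
(task1, task5): task1 after task5 ✓
(task1, task6): task1 after task6 ✓
(task1, task8): task1 after task8 ✓
(task2, task3): task2 after task3 ✓
(task2, task5): task2 after task5 ✓
(task2, task6): task2 after task6 ✓
(task2, task8): task2 after task8 ✓
(task4, task6): task4 after task6 ✓
(task5, task6): task5 after task6 ✓
(task7, task3): task7 after task3 ✓
(task7, task5): task7 after task5 ✓
(task7, task6): task7 after task6 ✓
(task7, task8): task7 after task8 ✓
(task8, task6): task8 after task6 ✓
Count: 14.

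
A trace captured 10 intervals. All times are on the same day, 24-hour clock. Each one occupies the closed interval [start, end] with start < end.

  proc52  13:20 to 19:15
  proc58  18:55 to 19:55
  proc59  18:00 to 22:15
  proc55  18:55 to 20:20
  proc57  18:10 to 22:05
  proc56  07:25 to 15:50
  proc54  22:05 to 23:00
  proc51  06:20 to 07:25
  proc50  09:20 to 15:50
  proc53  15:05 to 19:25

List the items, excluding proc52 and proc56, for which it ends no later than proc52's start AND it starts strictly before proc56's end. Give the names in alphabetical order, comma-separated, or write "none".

Conditions: its end is no later than proc52's start (X.end <= 13:20) AND its start is strictly before proc56's end (X.start < 15:50).
proc50: end 15:50 <= 13:20? ✗; start 09:20 < 15:50? ✓ → no.
proc51: end 07:25 <= 13:20? ✓; start 06:20 < 15:50? ✓ → yes.
proc53: end 19:25 <= 13:20? ✗; start 15:05 < 15:50? ✓ → no.
proc54: end 23:00 <= 13:20? ✗; start 22:05 < 15:50? ✗ → no.
proc55: end 20:20 <= 13:20? ✗; start 18:55 < 15:50? ✗ → no.
proc57: end 22:05 <= 13:20? ✗; start 18:10 < 15:50? ✗ → no.
proc58: end 19:55 <= 13:20? ✗; start 18:55 < 15:50? ✗ → no.
proc59: end 22:15 <= 13:20? ✗; start 18:00 < 15:50? ✗ → no.
Result: proc51.

proc51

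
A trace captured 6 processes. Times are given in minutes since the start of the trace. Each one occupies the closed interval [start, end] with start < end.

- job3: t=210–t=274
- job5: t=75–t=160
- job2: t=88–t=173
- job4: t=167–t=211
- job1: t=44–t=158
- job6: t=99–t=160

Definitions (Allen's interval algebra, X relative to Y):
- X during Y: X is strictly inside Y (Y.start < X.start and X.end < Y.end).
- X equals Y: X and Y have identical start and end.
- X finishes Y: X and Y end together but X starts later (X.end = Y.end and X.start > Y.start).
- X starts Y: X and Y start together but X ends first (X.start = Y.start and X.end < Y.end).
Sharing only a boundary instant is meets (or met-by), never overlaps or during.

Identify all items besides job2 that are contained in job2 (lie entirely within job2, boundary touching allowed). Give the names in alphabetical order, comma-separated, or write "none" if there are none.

Target job2 = [t=88, t=173].
job1 [t=44, t=158] → overlaps → no.
job3 [t=210, t=274] → after → no.
job4 [t=167, t=211] → overlapped-by → no.
job5 [t=75, t=160] → overlaps → no.
job6 [t=99, t=160] → during → yes.
Result: job6.

job6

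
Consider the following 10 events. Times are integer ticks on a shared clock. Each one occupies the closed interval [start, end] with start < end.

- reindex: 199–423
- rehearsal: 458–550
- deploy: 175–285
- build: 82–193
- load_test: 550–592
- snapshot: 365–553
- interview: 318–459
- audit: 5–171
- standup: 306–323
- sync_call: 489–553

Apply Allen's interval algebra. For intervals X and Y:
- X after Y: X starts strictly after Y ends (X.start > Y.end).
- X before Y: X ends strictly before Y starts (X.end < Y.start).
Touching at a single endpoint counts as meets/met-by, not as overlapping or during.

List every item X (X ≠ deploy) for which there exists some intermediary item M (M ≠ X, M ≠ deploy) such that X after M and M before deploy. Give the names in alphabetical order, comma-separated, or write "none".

interview, load_test, rehearsal, reindex, snapshot, standup, sync_call

Target deploy = [175, 285].
Intermediaries M with M before deploy: audit.
Via audit — items with X after audit: interview, load_test, rehearsal, reindex, snapshot, standup, sync_call.
Union: interview, load_test, rehearsal, reindex, snapshot, standup, sync_call.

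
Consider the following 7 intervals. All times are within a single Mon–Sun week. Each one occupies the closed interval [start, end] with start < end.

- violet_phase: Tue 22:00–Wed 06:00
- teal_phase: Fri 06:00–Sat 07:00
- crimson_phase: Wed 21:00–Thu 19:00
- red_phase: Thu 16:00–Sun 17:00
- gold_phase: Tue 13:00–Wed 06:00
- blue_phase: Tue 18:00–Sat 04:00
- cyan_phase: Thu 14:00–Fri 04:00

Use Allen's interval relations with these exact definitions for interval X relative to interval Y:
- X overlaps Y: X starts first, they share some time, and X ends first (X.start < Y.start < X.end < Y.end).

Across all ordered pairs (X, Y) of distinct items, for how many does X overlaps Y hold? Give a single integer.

Checking all 42 ordered pairs for relation 'overlaps'; matching pairs in alphabetical order:
(blue_phase, red_phase): blue_phase overlaps red_phase ✓
(blue_phase, teal_phase): blue_phase overlaps teal_phase ✓
(crimson_phase, cyan_phase): crimson_phase overlaps cyan_phase ✓
(crimson_phase, red_phase): crimson_phase overlaps red_phase ✓
(cyan_phase, red_phase): cyan_phase overlaps red_phase ✓
(gold_phase, blue_phase): gold_phase overlaps blue_phase ✓
Count: 6.

6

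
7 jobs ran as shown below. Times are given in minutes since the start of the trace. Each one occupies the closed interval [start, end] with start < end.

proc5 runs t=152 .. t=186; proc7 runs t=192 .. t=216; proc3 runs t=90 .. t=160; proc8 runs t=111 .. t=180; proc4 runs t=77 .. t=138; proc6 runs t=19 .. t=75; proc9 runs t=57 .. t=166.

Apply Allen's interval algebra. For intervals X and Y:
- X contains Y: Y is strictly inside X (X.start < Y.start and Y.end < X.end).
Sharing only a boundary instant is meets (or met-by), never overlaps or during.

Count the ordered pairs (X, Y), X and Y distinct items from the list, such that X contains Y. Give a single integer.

2

Checking all 42 ordered pairs for relation 'contains'; matching pairs in alphabetical order:
(proc9, proc3): proc9 contains proc3 ✓
(proc9, proc4): proc9 contains proc4 ✓
Count: 2.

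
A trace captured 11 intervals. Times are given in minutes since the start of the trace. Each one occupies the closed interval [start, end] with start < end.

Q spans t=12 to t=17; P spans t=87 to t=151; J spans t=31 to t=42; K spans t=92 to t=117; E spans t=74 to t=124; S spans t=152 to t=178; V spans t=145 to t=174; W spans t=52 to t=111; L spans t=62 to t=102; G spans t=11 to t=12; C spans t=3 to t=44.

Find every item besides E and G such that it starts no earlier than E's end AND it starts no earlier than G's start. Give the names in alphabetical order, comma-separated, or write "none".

S, V

Conditions: its start is no earlier than E's end (X.start >= t=124) AND its start is no earlier than G's start (X.start >= t=11).
C: start t=3 >= t=124? ✗; start t=3 >= t=11? ✗ → no.
J: start t=31 >= t=124? ✗; start t=31 >= t=11? ✓ → no.
K: start t=92 >= t=124? ✗; start t=92 >= t=11? ✓ → no.
L: start t=62 >= t=124? ✗; start t=62 >= t=11? ✓ → no.
P: start t=87 >= t=124? ✗; start t=87 >= t=11? ✓ → no.
Q: start t=12 >= t=124? ✗; start t=12 >= t=11? ✓ → no.
S: start t=152 >= t=124? ✓; start t=152 >= t=11? ✓ → yes.
V: start t=145 >= t=124? ✓; start t=145 >= t=11? ✓ → yes.
W: start t=52 >= t=124? ✗; start t=52 >= t=11? ✓ → no.
Result: S, V.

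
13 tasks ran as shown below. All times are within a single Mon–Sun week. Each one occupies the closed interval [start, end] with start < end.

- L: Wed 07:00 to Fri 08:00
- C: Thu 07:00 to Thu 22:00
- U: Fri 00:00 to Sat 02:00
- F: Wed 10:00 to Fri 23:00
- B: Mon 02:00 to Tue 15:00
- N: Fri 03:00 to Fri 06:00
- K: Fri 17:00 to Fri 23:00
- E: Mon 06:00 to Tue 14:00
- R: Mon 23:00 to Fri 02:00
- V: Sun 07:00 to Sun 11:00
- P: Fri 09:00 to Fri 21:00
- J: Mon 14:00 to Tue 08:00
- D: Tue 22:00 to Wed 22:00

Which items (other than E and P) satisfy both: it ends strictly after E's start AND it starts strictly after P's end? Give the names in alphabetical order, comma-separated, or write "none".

V

Conditions: its end is strictly after E's start (X.end > Mon 06:00) AND its start is strictly after P's end (X.start > Fri 21:00).
B: end Tue 15:00 > Mon 06:00? ✓; start Mon 02:00 > Fri 21:00? ✗ → no.
C: end Thu 22:00 > Mon 06:00? ✓; start Thu 07:00 > Fri 21:00? ✗ → no.
D: end Wed 22:00 > Mon 06:00? ✓; start Tue 22:00 > Fri 21:00? ✗ → no.
F: end Fri 23:00 > Mon 06:00? ✓; start Wed 10:00 > Fri 21:00? ✗ → no.
J: end Tue 08:00 > Mon 06:00? ✓; start Mon 14:00 > Fri 21:00? ✗ → no.
K: end Fri 23:00 > Mon 06:00? ✓; start Fri 17:00 > Fri 21:00? ✗ → no.
L: end Fri 08:00 > Mon 06:00? ✓; start Wed 07:00 > Fri 21:00? ✗ → no.
N: end Fri 06:00 > Mon 06:00? ✓; start Fri 03:00 > Fri 21:00? ✗ → no.
R: end Fri 02:00 > Mon 06:00? ✓; start Mon 23:00 > Fri 21:00? ✗ → no.
U: end Sat 02:00 > Mon 06:00? ✓; start Fri 00:00 > Fri 21:00? ✗ → no.
V: end Sun 11:00 > Mon 06:00? ✓; start Sun 07:00 > Fri 21:00? ✓ → yes.
Result: V.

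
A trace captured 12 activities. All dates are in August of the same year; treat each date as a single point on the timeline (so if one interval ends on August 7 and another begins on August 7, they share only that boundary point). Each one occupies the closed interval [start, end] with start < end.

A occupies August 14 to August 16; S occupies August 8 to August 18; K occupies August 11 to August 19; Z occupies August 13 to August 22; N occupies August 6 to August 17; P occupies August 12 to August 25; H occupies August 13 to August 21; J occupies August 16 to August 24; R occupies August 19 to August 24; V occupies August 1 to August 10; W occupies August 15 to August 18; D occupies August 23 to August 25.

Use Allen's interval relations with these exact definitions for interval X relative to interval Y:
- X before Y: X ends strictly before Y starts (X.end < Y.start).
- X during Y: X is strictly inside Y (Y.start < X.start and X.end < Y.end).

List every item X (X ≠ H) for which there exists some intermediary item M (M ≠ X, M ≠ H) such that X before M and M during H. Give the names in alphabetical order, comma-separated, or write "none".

V

Target H = [August 13, August 21].
Intermediaries M with M during H: A, W.
Via A — items with X before A: V.
Via W — items with X before W: V.
Union: V.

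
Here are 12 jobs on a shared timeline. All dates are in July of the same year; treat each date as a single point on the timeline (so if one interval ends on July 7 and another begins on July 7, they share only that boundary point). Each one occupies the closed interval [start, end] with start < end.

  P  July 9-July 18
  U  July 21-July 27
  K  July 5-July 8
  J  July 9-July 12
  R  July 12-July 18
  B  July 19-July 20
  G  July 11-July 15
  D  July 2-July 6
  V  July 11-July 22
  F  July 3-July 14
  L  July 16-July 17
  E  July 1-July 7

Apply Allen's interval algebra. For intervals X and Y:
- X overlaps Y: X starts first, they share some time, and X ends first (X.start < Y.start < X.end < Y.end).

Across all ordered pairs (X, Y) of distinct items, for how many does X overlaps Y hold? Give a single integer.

13

Checking all 132 ordered pairs for relation 'overlaps'; matching pairs in alphabetical order:
(D, F): D overlaps F ✓
(D, K): D overlaps K ✓
(E, F): E overlaps F ✓
(E, K): E overlaps K ✓
(F, G): F overlaps G ✓
(F, P): F overlaps P ✓
(F, R): F overlaps R ✓
(F, V): F overlaps V ✓
(G, R): G overlaps R ✓
(J, G): J overlaps G ✓
(J, V): J overlaps V ✓
(P, V): P overlaps V ✓
(V, U): V overlaps U ✓
Count: 13.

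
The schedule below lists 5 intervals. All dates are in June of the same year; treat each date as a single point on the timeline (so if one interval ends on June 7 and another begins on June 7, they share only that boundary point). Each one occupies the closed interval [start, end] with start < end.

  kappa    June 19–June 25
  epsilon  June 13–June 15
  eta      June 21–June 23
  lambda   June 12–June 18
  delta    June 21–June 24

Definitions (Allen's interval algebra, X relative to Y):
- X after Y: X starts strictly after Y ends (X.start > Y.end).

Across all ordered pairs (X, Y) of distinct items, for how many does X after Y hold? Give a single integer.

6

Checking all 20 ordered pairs for relation 'after'; matching pairs in alphabetical order:
(delta, epsilon): delta after epsilon ✓
(delta, lambda): delta after lambda ✓
(eta, epsilon): eta after epsilon ✓
(eta, lambda): eta after lambda ✓
(kappa, epsilon): kappa after epsilon ✓
(kappa, lambda): kappa after lambda ✓
Count: 6.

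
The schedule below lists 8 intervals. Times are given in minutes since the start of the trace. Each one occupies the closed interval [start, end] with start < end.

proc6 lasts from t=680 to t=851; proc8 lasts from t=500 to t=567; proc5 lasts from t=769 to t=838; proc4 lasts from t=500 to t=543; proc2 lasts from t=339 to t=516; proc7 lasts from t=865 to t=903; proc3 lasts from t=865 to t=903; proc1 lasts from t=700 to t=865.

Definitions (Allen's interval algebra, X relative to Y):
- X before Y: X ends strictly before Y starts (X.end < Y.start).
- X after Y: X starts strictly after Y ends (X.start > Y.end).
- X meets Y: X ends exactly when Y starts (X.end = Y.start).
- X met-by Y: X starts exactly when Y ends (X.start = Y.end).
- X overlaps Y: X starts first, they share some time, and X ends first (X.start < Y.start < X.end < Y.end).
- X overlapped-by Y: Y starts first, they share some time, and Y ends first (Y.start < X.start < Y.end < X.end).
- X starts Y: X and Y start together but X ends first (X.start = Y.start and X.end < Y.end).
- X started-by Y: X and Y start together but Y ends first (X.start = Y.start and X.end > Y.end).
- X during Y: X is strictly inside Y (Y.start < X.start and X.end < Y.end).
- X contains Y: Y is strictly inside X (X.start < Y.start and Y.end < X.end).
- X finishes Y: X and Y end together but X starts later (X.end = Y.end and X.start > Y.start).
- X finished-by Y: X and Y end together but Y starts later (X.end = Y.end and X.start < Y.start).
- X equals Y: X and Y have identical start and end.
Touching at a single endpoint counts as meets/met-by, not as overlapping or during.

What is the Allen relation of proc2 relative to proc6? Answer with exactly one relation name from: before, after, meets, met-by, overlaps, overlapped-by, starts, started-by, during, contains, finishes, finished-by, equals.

before

proc2 = [t=339, t=516]; proc6 = [t=680, t=851].
Compare endpoints: proc2.start < proc6.start, proc2.start < proc6.end, proc2.end < proc6.start, proc2.end < proc6.end.
That pattern is 'before'.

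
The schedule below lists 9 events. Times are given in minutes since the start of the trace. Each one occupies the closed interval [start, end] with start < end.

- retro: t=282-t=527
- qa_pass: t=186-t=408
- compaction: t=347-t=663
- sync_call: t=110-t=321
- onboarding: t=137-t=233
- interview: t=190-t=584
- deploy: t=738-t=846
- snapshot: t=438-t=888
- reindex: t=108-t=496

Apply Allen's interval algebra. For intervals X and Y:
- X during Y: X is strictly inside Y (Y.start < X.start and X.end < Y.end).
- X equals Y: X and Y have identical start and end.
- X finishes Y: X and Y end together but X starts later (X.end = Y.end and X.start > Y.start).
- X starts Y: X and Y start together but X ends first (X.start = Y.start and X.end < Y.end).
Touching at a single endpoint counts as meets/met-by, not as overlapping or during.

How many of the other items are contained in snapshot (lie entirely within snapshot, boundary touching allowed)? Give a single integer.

1

Target snapshot = [t=438, t=888].
compaction [t=347, t=663] → overlaps → no.
deploy [t=738, t=846] → during → counts.
interview [t=190, t=584] → overlaps → no.
onboarding [t=137, t=233] → before → no.
qa_pass [t=186, t=408] → before → no.
reindex [t=108, t=496] → overlaps → no.
retro [t=282, t=527] → overlaps → no.
sync_call [t=110, t=321] → before → no.
Total: 1.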